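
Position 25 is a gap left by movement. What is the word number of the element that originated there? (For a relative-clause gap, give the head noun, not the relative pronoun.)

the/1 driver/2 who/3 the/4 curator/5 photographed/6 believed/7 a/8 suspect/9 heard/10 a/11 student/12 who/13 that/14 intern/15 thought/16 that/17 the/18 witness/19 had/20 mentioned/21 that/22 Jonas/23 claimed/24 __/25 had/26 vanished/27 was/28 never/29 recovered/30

The gap at 25 is the subject of "vanished", inside a relative clause.
The relative pronoun is "who" (word 13); it is bound by the head noun immediately before it.
Its filler is the head noun "student", at word 12.

12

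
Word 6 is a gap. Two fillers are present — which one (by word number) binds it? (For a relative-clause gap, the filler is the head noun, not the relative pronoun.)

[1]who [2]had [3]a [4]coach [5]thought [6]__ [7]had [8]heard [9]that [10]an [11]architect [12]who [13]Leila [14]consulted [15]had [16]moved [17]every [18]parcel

The marked gap is the subject of "heard".
Its filler is the fronted wh-phrase "who", at word 1.
(The other dependency links word 11 to a gap after word 14.)

1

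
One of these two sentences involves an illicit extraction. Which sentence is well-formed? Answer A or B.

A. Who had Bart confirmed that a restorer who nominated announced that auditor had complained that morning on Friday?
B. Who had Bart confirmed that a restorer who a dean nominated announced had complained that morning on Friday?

In A, the wh-phrase is extracted from inside a complex-NP island (relative clause) (introduced by "who"), which blocks movement.
In B, the extraction path crosses only that-complement boundaries, which are transparent.
So B is grammatical.

B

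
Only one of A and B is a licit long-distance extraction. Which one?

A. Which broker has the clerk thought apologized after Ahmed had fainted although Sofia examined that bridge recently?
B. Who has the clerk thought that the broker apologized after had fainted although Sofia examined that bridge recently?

A

In B, the wh-phrase is extracted from inside an adjunct island (introduced by "after"), which blocks movement.
In A, the extraction path crosses only that-complement boundaries, which are transparent.
So A is grammatical.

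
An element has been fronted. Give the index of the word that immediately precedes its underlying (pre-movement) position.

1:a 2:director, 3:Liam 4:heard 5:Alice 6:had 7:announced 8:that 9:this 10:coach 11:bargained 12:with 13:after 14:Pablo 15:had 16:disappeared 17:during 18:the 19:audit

The displaced element is "a director" (word 2).
It is linked across 2 clause boundaries (Ø → that).
It functions as the object of the preposition "with" of "bargained", so the gap sits immediately after word 12 ("with").
Base order: Liam heard Alice had announced that this coach bargained with a director after Pablo had disappeared during the audit.

12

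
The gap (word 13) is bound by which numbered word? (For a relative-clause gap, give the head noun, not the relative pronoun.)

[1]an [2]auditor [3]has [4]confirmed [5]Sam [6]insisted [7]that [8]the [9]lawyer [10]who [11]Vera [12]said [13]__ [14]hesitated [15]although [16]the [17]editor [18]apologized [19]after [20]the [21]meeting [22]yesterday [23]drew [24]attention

9

The gap at 13 is the subject of "hesitated", inside a relative clause.
The relative pronoun is "who" (word 10); it is bound by the head noun immediately before it.
Its filler is the head noun "lawyer", at word 9.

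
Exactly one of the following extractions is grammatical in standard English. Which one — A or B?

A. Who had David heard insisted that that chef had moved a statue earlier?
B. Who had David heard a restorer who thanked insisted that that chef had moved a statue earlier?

A

In B, the wh-phrase is extracted from inside a complex-NP island (relative clause) (introduced by "who"), which blocks movement.
In A, the extraction path crosses only that-complement boundaries, which are transparent.
So A is grammatical.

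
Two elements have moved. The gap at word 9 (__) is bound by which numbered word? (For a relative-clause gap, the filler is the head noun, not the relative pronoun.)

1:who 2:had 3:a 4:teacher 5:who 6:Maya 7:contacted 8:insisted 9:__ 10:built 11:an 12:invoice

The marked gap is the subject of "built".
Its filler is the fronted wh-phrase "who", at word 1.
(The other dependency links word 4 to a gap after word 7.)

1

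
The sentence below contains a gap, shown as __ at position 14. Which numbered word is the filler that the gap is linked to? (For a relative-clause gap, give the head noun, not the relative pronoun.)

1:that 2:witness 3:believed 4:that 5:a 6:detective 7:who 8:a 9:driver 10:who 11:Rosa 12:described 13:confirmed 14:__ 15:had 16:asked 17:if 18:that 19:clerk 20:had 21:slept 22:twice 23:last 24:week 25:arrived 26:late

6

The gap at 14 is the subject of "asked", inside a relative clause.
The relative pronoun is "who" (word 7); it is bound by the head noun immediately before it.
Its filler is the head noun "detective", at word 6.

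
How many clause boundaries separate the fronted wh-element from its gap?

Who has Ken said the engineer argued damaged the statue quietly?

"who" is extracted from the subject of "damaged".
Boundaries crossed, outermost first: [Ø], [Ø] — 2 in total.

2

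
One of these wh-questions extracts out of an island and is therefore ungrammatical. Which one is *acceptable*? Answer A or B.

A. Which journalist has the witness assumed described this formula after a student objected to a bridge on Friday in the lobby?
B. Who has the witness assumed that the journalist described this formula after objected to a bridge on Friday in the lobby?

In B, the wh-phrase is extracted from inside an adjunct island (introduced by "after"), which blocks movement.
In A, the extraction path crosses only that-complement boundaries, which are transparent.
So A is grammatical.

A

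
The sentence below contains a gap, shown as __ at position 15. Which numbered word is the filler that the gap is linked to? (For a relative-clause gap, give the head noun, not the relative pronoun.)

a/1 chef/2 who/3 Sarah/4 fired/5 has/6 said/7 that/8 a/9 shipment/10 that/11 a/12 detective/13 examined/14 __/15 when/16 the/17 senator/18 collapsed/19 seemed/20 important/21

10

The gap at 15 is the object of "examined", inside a relative clause.
The relative pronoun is "that" (word 11); it is bound by the head noun immediately before it.
Its filler is the head noun "shipment", at word 10.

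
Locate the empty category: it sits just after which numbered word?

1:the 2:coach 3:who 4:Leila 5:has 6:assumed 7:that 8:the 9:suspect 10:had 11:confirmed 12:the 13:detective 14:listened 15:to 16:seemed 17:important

The displaced element is "the coach" (word 2).
It is linked across 2 clause boundaries (that → Ø).
It functions as the object of the preposition "to" of "listened", so the gap sits immediately after word 15 ("to").
Base order: Leila has assumed that the suspect had confirmed the detective listened to the coach.

15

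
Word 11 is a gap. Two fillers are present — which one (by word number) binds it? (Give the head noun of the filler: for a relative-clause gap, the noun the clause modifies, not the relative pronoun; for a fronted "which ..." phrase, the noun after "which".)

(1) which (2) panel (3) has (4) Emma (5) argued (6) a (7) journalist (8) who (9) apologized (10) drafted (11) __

The marked gap is the direct object of "drafted".
Its filler is the fronted wh-phrase "which panel", at word 2.
(The other dependency links word 7 to a gap after word 8.)

2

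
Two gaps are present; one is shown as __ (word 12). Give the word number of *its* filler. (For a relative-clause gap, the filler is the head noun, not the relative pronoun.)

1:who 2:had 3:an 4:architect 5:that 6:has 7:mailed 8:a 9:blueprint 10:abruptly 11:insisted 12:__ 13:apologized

The marked gap is the subject of "apologized".
Its filler is the fronted wh-phrase "who", at word 1.
(The other dependency links word 4 to a gap after word 5.)

1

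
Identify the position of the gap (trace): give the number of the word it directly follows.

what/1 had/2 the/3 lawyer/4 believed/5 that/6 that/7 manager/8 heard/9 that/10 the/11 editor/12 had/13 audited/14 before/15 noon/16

The displaced element is "what" (word 1).
It is linked across 2 clause boundaries (that → that).
It functions as the direct object of "audited", so the gap sits immediately after word 14 ("audited").
Base order: The lawyer had believed that that manager heard that the editor had audited what before noon.

14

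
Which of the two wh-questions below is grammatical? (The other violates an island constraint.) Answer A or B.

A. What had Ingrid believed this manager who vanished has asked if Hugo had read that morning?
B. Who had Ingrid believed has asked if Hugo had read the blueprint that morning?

In A, the wh-phrase is extracted from inside a wh-island (introduced by "if"), which blocks movement.
In B, the extraction path crosses only that-complement boundaries, which are transparent.
So B is grammatical.

B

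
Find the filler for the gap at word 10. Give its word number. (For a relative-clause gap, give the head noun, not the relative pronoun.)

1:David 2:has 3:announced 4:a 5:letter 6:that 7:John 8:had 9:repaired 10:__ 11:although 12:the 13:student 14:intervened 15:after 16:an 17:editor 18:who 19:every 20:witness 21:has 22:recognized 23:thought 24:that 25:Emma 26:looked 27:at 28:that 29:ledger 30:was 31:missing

5

The gap at 10 is the object of "repaired", inside a relative clause.
The relative pronoun is "that" (word 6); it is bound by the head noun immediately before it.
Its filler is the head noun "letter", at word 5.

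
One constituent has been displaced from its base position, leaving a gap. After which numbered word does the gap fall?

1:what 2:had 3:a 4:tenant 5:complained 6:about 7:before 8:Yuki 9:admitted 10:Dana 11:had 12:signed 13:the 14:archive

The displaced element is "what" (word 1).
It functions as the object of the preposition "about" of "complained", so the gap sits immediately after word 6 ("about").
Base order: A tenant had complained about what before Yuki admitted Dana had signed the archive.

6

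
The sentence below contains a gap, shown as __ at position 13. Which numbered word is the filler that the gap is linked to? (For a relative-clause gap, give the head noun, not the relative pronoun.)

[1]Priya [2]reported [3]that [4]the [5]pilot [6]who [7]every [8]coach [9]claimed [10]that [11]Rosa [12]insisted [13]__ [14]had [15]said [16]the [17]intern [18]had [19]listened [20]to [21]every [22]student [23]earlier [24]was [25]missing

5

The gap at 13 is the subject of "said", inside a relative clause.
The relative pronoun is "who" (word 6); it is bound by the head noun immediately before it.
Its filler is the head noun "pilot", at word 5.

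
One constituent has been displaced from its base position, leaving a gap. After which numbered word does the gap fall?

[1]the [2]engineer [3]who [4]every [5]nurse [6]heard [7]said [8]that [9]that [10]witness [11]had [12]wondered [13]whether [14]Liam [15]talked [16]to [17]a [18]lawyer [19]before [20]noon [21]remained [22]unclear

The displaced element is "the engineer" (word 2).
It is linked across 1 clause boundary (Ø).
It functions as the subject of "said", so the gap sits immediately after word 6 ("heard").
Base order: Every nurse heard the engineer said that that witness had wondered whether Liam talked to a lawyer before noon.

6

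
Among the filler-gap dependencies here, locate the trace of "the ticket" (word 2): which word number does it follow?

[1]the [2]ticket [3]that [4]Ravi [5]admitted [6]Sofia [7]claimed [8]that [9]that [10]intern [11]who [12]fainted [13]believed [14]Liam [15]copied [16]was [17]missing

15

The displaced element is "the ticket" (word 2).
It is linked across 3 clause boundaries (Ø → that → Ø).
It functions as the direct object of "copied", so the gap sits immediately after word 15 ("copied").
Base order: Ravi admitted Sofia claimed that that intern who fainted believed Liam copied the ticket.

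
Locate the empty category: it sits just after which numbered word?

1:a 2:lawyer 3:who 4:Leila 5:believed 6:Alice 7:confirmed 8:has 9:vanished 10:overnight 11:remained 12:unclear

7

The displaced element is "a lawyer" (word 2).
It is linked across 2 clause boundaries (Ø → Ø).
It functions as the subject of "vanished", so the gap sits immediately after word 7 ("confirmed").
Base order: Leila believed Alice confirmed that a lawyer has vanished overnight.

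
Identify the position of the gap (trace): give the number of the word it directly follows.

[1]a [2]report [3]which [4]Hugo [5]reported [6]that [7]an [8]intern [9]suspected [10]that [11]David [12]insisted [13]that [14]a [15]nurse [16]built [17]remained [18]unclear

16

The displaced element is "a report" (word 2).
It is linked across 3 clause boundaries (that → that → that).
It functions as the direct object of "built", so the gap sits immediately after word 16 ("built").
Base order: Hugo reported that an intern suspected that David insisted that a nurse built a report.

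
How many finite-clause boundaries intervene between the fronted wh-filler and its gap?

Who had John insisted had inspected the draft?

"who" is extracted from the subject of "inspected".
Boundaries crossed, outermost first: [Ø] — 1 in total.

1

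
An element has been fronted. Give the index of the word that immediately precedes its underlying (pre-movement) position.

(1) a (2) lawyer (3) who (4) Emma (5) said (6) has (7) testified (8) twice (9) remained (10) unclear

The displaced element is "a lawyer" (word 2).
It is linked across 1 clause boundary (Ø).
It functions as the subject of "testified", so the gap sits immediately after word 5 ("said").
Base order: Emma said that a lawyer has testified twice.

5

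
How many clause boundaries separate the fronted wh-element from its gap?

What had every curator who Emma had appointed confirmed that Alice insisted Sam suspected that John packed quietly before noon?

"what" is extracted from the object of "packed".
Boundaries crossed, outermost first: [that], [Ø], [that] — 3 in total.

3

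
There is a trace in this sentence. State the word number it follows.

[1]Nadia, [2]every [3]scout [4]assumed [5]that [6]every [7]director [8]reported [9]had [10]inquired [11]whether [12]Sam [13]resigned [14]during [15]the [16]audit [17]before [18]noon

8

The displaced element is "Nadia" (word 1).
It is linked across 2 clause boundaries (that → Ø).
It functions as the subject of "inquired", so the gap sits immediately after word 8 ("reported").
Base order: Every scout assumed that every director reported Nadia had inquired whether Sam resigned during the audit before noon.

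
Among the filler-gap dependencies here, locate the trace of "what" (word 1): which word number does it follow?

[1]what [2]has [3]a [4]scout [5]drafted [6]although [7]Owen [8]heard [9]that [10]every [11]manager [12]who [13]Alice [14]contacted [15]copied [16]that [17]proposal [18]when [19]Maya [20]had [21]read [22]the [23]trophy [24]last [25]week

The displaced element is "what" (word 1).
It functions as the direct object of "drafted", so the gap sits immediately after word 5 ("drafted").
Base order: A scout has drafted what although Owen heard that every manager who Alice contacted copied that proposal when Maya had read the trophy last week.

5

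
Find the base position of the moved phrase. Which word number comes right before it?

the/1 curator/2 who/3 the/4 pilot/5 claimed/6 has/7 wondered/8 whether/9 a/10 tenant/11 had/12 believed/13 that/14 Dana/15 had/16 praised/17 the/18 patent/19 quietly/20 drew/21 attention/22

6

The displaced element is "the curator" (word 2).
It is linked across 1 clause boundary (Ø).
It functions as the subject of "wondered", so the gap sits immediately after word 6 ("claimed").
Base order: The pilot claimed the curator has wondered whether a tenant had believed that Dana had praised the patent quietly.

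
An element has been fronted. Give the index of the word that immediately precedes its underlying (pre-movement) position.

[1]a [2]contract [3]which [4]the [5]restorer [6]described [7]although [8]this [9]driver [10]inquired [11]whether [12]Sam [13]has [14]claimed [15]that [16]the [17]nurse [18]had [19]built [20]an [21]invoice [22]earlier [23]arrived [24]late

The displaced element is "a contract" (word 2).
It functions as the direct object of "described", so the gap sits immediately after word 6 ("described").
Base order: The restorer described a contract although this driver inquired whether Sam has claimed that the nurse had built an invoice earlier.

6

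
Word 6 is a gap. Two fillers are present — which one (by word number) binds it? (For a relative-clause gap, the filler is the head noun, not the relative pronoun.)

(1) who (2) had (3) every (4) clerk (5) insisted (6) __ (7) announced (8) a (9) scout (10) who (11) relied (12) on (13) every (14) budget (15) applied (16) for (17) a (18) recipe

1

The marked gap is the subject of "announced".
Its filler is the fronted wh-phrase "who", at word 1.
(The other dependency links word 9 to a gap after word 10.)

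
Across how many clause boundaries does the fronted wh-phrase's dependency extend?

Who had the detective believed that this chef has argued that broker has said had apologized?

3

"who" is extracted from the subject of "apologized".
Boundaries crossed, outermost first: [that], [Ø], [Ø] — 3 in total.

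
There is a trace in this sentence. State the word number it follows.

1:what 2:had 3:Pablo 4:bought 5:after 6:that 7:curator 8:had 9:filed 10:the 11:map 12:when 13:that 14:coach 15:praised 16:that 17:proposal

The displaced element is "what" (word 1).
It functions as the direct object of "bought", so the gap sits immediately after word 4 ("bought").
Base order: Pablo had bought what after that curator had filed the map when that coach praised that proposal.

4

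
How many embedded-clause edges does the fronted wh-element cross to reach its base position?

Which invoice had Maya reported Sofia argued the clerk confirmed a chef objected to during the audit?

3

"which invoice" is extracted from the PP object of "objected".
Boundaries crossed, outermost first: [Ø], [Ø], [Ø] — 3 in total.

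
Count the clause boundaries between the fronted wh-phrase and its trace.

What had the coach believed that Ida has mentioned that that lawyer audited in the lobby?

"what" is extracted from the object of "audited".
Boundaries crossed, outermost first: [that], [that] — 2 in total.

2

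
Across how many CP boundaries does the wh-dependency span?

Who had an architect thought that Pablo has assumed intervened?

"who" is extracted from the subject of "intervened".
Boundaries crossed, outermost first: [that], [Ø] — 2 in total.

2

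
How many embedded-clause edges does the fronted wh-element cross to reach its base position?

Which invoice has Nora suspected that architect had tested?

"which invoice" is extracted from the object of "tested".
Boundaries crossed, outermost first: [Ø] — 1 in total.

1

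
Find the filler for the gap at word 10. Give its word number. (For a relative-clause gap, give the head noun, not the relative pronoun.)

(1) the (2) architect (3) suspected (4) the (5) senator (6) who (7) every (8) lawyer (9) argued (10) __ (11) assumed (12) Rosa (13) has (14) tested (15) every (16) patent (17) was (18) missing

5

The gap at 10 is the subject of "assumed", inside a relative clause.
The relative pronoun is "who" (word 6); it is bound by the head noun immediately before it.
Its filler is the head noun "senator", at word 5.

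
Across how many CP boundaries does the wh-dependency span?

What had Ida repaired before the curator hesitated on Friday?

"what" originates inside the matrix clause — no clause boundary is crossed.

0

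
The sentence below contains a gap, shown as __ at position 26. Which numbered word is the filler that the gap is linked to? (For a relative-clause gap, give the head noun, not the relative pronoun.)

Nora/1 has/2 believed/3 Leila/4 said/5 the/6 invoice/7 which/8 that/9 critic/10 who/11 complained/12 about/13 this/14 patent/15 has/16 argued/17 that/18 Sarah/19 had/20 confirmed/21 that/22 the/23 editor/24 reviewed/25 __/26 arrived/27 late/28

7

The gap at 26 is the object of "reviewed", inside a relative clause.
The relative pronoun is "which" (word 8); it is bound by the head noun immediately before it.
Its filler is the head noun "invoice", at word 7.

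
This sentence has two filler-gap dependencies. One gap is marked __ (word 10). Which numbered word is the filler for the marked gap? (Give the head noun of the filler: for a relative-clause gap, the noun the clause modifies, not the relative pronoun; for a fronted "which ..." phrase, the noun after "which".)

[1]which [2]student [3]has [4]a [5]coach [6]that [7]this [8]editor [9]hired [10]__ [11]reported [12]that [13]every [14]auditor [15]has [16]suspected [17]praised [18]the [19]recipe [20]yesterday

5

The marked gap is inside the relative clause, the direct object of "hired".
Its filler is the head noun "coach" (via "that"), at word 5.
(The other dependency links word 2 to a gap after word 16.)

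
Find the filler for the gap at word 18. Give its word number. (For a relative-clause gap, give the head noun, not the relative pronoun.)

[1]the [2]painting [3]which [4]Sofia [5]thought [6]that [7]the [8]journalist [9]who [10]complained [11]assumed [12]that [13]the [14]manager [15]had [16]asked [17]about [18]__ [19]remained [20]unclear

2

The gap at 18 is the prepositional object of "asked", inside a relative clause.
The relative pronoun is "which" (word 3); it is bound by the head noun immediately before it.
Its filler is the head noun "painting", at word 2.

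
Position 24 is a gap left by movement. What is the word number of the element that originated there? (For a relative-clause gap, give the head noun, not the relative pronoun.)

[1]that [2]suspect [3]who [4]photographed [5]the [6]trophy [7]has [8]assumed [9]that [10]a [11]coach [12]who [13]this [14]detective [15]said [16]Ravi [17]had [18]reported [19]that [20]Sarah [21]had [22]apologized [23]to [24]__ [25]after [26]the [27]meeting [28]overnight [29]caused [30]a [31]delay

The gap at 24 is the prepositional object of "apologized", inside a relative clause.
The relative pronoun is "who" (word 12); it is bound by the head noun immediately before it.
Its filler is the head noun "coach", at word 11.

11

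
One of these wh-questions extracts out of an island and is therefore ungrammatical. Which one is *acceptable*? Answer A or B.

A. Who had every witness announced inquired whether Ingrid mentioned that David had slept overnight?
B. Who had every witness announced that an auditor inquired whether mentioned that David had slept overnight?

A

In B, the wh-phrase is extracted from inside a wh-island (introduced by "whether"), which blocks movement.
In A, the extraction path crosses only that-complement boundaries, which are transparent.
So A is grammatical.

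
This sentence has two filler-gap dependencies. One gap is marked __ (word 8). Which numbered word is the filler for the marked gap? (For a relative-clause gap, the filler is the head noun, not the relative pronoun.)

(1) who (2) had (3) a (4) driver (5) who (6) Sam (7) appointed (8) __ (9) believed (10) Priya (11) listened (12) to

The marked gap is inside the relative clause, the direct object of "appointed".
Its filler is the head noun "driver" (via "who"), at word 4.
(The other dependency links word 1 to a gap after word 12.)

4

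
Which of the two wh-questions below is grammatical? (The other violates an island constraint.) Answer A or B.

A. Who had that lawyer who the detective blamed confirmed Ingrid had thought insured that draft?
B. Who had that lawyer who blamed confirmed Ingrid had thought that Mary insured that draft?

In B, the wh-phrase is extracted from inside a complex-NP island (relative clause) (introduced by "who"), which blocks movement.
In A, the extraction path crosses only that-complement boundaries, which are transparent.
So A is grammatical.

A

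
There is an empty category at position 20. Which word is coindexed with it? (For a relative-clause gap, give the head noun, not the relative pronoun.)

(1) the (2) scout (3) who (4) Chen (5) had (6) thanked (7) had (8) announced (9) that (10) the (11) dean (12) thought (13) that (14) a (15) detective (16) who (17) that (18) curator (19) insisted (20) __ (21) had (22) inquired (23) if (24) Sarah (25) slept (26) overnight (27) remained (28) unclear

The gap at 20 is the subject of "inquired", inside a relative clause.
The relative pronoun is "who" (word 16); it is bound by the head noun immediately before it.
Its filler is the head noun "detective", at word 15.

15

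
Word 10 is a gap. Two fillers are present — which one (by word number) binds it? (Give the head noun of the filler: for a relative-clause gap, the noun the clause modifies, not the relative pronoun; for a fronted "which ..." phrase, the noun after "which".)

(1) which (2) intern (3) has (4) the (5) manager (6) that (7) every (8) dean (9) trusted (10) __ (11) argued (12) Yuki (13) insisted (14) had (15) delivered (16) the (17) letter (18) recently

The marked gap is inside the relative clause, the direct object of "trusted".
Its filler is the head noun "manager" (via "that"), at word 5.
(The other dependency links word 2 to a gap after word 13.)

5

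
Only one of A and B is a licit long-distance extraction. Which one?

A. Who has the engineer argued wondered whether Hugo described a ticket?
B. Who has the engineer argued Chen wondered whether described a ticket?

In B, the wh-phrase is extracted from inside a wh-island (introduced by "whether"), which blocks movement.
In A, the extraction path crosses only that-complement boundaries, which are transparent.
So A is grammatical.

A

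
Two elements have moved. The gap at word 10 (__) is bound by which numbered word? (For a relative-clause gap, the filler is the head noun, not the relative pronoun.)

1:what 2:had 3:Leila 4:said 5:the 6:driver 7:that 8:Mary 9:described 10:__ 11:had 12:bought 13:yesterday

The marked gap is inside the relative clause, the direct object of "described".
Its filler is the head noun "driver" (via "that"), at word 6.
(The other dependency links word 1 to a gap after word 12.)

6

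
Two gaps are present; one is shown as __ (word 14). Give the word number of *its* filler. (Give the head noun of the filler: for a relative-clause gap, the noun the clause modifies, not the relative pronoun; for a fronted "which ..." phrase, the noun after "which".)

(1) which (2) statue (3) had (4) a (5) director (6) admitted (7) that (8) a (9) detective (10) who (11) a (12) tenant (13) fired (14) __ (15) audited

The marked gap is inside the relative clause, the direct object of "fired".
Its filler is the head noun "detective" (via "who"), at word 9.
(The other dependency links word 2 to a gap after word 15.)

9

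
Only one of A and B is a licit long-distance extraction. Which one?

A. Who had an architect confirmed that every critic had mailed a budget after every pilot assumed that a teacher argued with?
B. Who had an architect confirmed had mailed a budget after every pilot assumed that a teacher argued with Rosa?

B

In A, the wh-phrase is extracted from inside an adjunct island (introduced by "after"), which blocks movement.
In B, the extraction path crosses only that-complement boundaries, which are transparent.
So B is grammatical.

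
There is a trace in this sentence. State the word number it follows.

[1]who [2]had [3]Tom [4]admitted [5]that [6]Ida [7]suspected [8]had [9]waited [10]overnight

The displaced element is "who" (word 1).
It is linked across 2 clause boundaries (that → Ø).
It functions as the subject of "waited", so the gap sits immediately after word 7 ("suspected").
Base order: Tom had admitted that Ida suspected that who had waited overnight.

7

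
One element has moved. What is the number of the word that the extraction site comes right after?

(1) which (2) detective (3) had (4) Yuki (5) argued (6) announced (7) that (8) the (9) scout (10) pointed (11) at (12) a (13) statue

5

The displaced element is "which detective" (word 2).
It is linked across 1 clause boundary (Ø).
It functions as the subject of "announced", so the gap sits immediately after word 5 ("argued").
Base order: Yuki had argued which detective announced that the scout pointed at a statue.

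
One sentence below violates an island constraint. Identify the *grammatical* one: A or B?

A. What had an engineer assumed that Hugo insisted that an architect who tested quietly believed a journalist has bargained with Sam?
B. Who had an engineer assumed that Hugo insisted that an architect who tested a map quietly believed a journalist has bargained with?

In A, the wh-phrase is extracted from inside a complex-NP island (relative clause) (introduced by "who"), which blocks movement.
In B, the extraction path crosses only that-complement boundaries, which are transparent.
So B is grammatical.

B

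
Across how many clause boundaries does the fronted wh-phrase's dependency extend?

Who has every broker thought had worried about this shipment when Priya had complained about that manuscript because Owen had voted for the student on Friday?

1

"who" is extracted from the subject of "worried".
Boundaries crossed, outermost first: [Ø] — 1 in total.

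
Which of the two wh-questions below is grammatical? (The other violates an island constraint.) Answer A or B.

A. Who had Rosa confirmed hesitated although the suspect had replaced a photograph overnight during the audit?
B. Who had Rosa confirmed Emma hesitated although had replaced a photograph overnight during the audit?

In B, the wh-phrase is extracted from inside an adjunct island (introduced by "although"), which blocks movement.
In A, the extraction path crosses only that-complement boundaries, which are transparent.
So A is grammatical.

A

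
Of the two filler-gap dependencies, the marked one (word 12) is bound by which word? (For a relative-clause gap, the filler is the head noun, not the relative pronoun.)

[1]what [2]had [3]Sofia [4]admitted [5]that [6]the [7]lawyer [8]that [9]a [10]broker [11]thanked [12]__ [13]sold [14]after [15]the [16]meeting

7

The marked gap is inside the relative clause, the direct object of "thanked".
Its filler is the head noun "lawyer" (via "that"), at word 7.
(The other dependency links word 1 to a gap after word 13.)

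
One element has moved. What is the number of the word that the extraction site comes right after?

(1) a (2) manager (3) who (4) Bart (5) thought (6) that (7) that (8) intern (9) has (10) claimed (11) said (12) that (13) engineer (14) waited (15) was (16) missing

10

The displaced element is "a manager" (word 2).
It is linked across 2 clause boundaries (that → Ø).
It functions as the subject of "said", so the gap sits immediately after word 10 ("claimed").
Base order: Bart thought that that intern has claimed that a manager said that engineer waited.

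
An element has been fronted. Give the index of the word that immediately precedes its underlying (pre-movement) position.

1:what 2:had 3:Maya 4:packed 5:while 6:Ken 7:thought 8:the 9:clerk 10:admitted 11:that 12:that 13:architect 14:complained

The displaced element is "what" (word 1).
It functions as the direct object of "packed", so the gap sits immediately after word 4 ("packed").
Base order: Maya had packed what while Ken thought the clerk admitted that that architect complained.

4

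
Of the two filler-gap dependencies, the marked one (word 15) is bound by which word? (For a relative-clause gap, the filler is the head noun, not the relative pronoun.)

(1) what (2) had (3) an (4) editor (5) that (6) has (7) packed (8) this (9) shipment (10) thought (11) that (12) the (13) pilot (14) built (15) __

The marked gap is the direct object of "built".
Its filler is the fronted wh-phrase "what", at word 1.
(The other dependency links word 4 to a gap after word 5.)

1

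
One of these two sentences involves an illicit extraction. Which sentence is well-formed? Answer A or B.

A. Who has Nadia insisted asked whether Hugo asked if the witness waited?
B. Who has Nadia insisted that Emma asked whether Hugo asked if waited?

A

In B, the wh-phrase is extracted from inside a wh-island (introduced by "whether"), which blocks movement.
In A, the extraction path crosses only that-complement boundaries, which are transparent.
So A is grammatical.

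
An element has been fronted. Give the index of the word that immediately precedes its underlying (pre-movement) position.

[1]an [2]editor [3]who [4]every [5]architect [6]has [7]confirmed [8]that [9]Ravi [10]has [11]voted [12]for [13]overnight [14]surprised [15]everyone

The displaced element is "an editor" (word 2).
It is linked across 1 clause boundary (that).
It functions as the object of the preposition "for" of "voted", so the gap sits immediately after word 12 ("for").
Base order: Every architect has confirmed that Ravi has voted for an editor overnight.

12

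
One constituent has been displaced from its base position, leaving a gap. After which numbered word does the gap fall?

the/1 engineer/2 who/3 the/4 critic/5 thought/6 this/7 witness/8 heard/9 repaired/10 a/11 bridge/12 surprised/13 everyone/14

The displaced element is "the engineer" (word 2).
It is linked across 2 clause boundaries (Ø → Ø).
It functions as the subject of "repaired", so the gap sits immediately after word 9 ("heard").
Base order: The critic thought this witness heard the engineer repaired a bridge.

9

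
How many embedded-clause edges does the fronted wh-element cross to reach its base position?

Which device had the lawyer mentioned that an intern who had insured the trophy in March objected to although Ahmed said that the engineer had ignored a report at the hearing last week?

"which device" is extracted from the PP object of "objected".
Boundaries crossed, outermost first: [that] — 1 in total.

1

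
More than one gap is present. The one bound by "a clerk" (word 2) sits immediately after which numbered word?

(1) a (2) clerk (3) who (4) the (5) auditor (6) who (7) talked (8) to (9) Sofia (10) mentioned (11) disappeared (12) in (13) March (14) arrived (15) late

10

The displaced element is "a clerk" (word 2).
It is linked across 1 clause boundary (Ø).
It functions as the subject of "disappeared", so the gap sits immediately after word 10 ("mentioned").
Base order: The auditor who talked to Sofia mentioned that a clerk disappeared in March.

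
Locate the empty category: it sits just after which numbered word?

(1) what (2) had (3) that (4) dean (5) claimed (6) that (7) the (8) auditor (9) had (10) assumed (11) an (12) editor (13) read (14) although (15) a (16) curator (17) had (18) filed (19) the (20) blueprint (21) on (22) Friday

13

The displaced element is "what" (word 1).
It is linked across 2 clause boundaries (that → Ø).
It functions as the direct object of "read", so the gap sits immediately after word 13 ("read").
Base order: That dean had claimed that the auditor had assumed an editor read what although a curator had filed the blueprint on Friday.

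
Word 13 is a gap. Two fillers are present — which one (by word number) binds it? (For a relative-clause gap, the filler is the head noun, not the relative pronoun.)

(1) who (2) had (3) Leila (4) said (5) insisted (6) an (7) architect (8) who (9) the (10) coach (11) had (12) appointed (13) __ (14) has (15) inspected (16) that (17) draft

7

The marked gap is inside the relative clause, the direct object of "appointed".
Its filler is the head noun "architect" (via "who"), at word 7.
(The other dependency links word 1 to a gap after word 4.)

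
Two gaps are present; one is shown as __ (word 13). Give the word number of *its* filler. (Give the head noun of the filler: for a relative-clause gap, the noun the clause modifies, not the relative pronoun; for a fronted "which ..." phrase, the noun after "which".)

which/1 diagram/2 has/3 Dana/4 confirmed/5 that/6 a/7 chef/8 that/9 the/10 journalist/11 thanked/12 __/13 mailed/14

The marked gap is inside the relative clause, the direct object of "thanked".
Its filler is the head noun "chef" (via "that"), at word 8.
(The other dependency links word 2 to a gap after word 14.)

8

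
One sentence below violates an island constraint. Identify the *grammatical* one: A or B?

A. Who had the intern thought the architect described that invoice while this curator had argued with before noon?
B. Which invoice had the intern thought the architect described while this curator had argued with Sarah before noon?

B

In A, the wh-phrase is extracted from inside an adjunct island (introduced by "while"), which blocks movement.
In B, the extraction path crosses only that-complement boundaries, which are transparent.
So B is grammatical.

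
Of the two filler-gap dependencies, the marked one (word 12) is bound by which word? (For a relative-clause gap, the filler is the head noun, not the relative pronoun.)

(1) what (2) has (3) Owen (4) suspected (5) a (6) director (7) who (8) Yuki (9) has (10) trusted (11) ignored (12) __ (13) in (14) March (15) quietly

1

The marked gap is the direct object of "ignored".
Its filler is the fronted wh-phrase "what", at word 1.
(The other dependency links word 6 to a gap after word 10.)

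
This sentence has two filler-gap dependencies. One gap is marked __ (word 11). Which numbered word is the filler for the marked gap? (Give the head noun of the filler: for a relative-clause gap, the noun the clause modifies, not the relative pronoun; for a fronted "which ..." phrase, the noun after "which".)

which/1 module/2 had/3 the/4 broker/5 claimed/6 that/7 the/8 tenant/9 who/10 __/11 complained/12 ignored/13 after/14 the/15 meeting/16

9

The marked gap is inside the relative clause, the subject of "complained".
Its filler is the head noun "tenant" (via "who"), at word 9.
(The other dependency links word 2 to a gap after word 13.)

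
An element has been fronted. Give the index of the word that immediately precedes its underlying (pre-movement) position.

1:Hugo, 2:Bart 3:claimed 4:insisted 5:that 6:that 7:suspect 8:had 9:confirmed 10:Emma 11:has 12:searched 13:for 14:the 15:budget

The displaced element is "Hugo" (word 1).
It is linked across 1 clause boundary (Ø).
It functions as the subject of "insisted", so the gap sits immediately after word 3 ("claimed").
Base order: Bart claimed Hugo insisted that that suspect had confirmed Emma has searched for the budget.

3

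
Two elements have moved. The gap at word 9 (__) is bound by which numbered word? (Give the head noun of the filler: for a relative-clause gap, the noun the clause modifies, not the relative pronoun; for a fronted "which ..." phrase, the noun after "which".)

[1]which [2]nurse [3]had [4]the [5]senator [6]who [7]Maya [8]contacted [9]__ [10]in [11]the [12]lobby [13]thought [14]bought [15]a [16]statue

5

The marked gap is inside the relative clause, the direct object of "contacted".
Its filler is the head noun "senator" (via "who"), at word 5.
(The other dependency links word 2 to a gap after word 13.)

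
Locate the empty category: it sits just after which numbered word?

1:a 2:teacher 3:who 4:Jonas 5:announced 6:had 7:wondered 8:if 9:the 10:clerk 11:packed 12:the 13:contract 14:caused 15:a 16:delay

5

The displaced element is "a teacher" (word 2).
It is linked across 1 clause boundary (Ø).
It functions as the subject of "wondered", so the gap sits immediately after word 5 ("announced").
Base order: Jonas announced that a teacher had wondered if the clerk packed the contract.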